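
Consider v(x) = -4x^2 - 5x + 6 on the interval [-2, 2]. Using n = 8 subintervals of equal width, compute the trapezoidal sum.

2

Δx = (2 − (-2))/8 = 0.5.
v(-2) = 0, v(-1.5) = 4.5, v(-1) = 7, v(-0.5) = 7.5, v(0) = 6, v(0.5) = 2.5, v(1) = -3, v(1.5) = -10.5, v(2) = -20.
T_8 = (Δx/2)·[v(x_0) + 2v(x_1) + ... + 2v(x_{7}) + v(x_8)].
Sum = 2.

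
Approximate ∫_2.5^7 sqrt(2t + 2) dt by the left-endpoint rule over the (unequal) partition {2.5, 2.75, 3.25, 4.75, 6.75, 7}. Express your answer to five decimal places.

14.17054

Subinterval widths: 0.25, 0.5, 1.5, 2, 0.25.
Left endpoints: 2.5, 2.75, 3.25, 4.75, 6.75.
f(2.5) ≈ 2.64575, f(2.75) ≈ 2.73861, f(3.25) ≈ 2.91548, f(4.75) ≈ 3.39116, f(6.75) ≈ 3.93700.
Sum = Σ Δt_i · f(t_i).
Sum ≈ 14.17054.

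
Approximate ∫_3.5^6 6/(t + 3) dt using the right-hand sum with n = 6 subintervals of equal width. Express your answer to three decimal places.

Δt = (6 − 3.5)/6 = 5/12.
Right endpoints: 47/12, 13/3, 4.75, 31/6, 67/12, 6.
f(47/12) = 72/83, f(13/3) = 9/11, f(4.75) = 24/31, f(31/6) = 36/49, f(67/12) = 72/103, f(6) = 2/3.
Sum = Δt · [f(47/12) + f(13/3) + f(4.75) + ...].
Sum ≈ 1.900.

1.900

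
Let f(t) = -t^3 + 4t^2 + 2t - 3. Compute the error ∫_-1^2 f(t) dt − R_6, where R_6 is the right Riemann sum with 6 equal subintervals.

-2.5625

Exact integral: ∫_-1^2 f(t) dt = 2.25.
R_6 = 4.8125.
Error = 2.25 − 4.8125 = -2.5625.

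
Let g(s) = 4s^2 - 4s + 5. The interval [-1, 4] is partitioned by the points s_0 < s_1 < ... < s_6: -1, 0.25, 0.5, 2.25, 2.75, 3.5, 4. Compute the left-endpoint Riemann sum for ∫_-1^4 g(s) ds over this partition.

Subinterval widths: 1.25, 0.25, 1.75, 0.5, 0.75, 0.5.
Left endpoints: -1, 0.25, 0.5, 2.25, 2.75, 3.5.
g(-1) = 13, g(0.25) = 4.25, g(0.5) = 4, g(2.25) = 16.25, g(2.75) = 24.25, g(3.5) = 40.
Sum = Σ Δs_i · g(s_i).
Sum = 70.625.

70.625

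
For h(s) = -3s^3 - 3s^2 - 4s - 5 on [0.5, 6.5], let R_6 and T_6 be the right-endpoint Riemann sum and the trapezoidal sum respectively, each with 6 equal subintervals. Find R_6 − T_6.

-486.75

R_6 = -2248.5.
T_6 = -1761.75.
R_6 − T_6 = -486.75.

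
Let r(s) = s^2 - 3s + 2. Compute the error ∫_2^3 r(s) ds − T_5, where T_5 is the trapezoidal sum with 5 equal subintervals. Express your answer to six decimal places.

Exact integral: ∫_2^3 r(s) ds ≈ 0.83333333.
T_5 = 0.84.
Error ≈ 0.83333333 − 0.84 ≈ -0.006667.

-0.006667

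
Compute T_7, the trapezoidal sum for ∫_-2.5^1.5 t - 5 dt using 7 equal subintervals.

-22

Δt = (1.5 − (-2.5))/7 = 4/7.
f(-2.5) = -7.5, f(-27/14) = -97/14, f(-19/14) = -89/14, f(-11/14) = -81/14, f(-3/14) = -73/14, f(5/14) = -65/14, f(13/14) = -57/14, f(1.5) = -3.5.
T_7 = (Δt/2)·[f(t_0) + 2f(t_1) + ... + 2f(t_{6}) + f(t_7)].
Sum = -22.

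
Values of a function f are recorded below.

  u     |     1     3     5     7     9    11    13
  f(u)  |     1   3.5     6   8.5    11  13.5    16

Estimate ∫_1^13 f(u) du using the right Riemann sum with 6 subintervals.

Δu = 2.
Sum = 2·[3.5 + 6 + 8.5 + 11 + 13.5 + 16] = 117.

117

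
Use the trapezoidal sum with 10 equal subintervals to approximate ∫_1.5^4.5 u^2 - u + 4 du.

32.295

Δu = (4.5 − 1.5)/10 = 0.3.
f(1.5) = 4.75, f(1.8) = 5.44, f(2.1) = 6.31, f(2.4) = 7.36, f(2.7) = 8.59, f(3) = 10, f(3.3) = 11.59, f(3.6) = 13.36, f(3.9) = 15.31, f(4.2) = 17.44, f(4.5) = 19.75.
T_10 = (Δu/2)·[f(u_0) + 2f(u_1) + ... + 2f(u_{9}) + f(u_10)].
Sum = 32.295.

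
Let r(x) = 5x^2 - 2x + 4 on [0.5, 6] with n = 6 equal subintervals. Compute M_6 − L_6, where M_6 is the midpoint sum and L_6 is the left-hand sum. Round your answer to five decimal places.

M_6 ≈ 344.1160301.
L_6 ≈ 273.0075231.
M_6 − L_6 ≈ 71.10851.

71.10851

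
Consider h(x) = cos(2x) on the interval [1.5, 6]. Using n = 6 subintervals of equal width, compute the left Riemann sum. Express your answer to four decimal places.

Δx = (6 − 1.5)/6 = 0.75.
Left endpoints: 1.5, 2.25, 3, 3.75, 4.5, 5.25.
h(1.5) ≈ -0.9900, h(2.25) ≈ -0.2108, h(3) ≈ 0.9602, h(3.75) ≈ 0.3466, h(4.5) ≈ -0.9111, h(5.25) ≈ -0.4755.
Sum = Δx · [h(1.5) + h(2.25) + h(3) + ...].
Sum ≈ -0.9605.

-0.9605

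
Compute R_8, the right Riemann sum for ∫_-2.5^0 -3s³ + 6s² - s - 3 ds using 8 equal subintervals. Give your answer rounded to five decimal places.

43.29956

Δs = (0 − (-2.5))/8 = 0.3125.
Right endpoints: -2.1875, -1.875, -1.5625, -1.25, -0.9375, -0.625, -0.3125, 0.
f(-2.1875) = 242897/4096, f(-1.875) = 20349/512, f(-1.5625) = 100987/4096, f(-1.25) = 13.484375, f(-0.9375) = 23277/4096, f(-0.625) = 359/512, f(-0.3125) = -8233/4096, f(0) = -3.
Sum = Δs · [f(-2.1875) + f(-1.875) + f(-1.5625) + ...].
Sum ≈ 43.29956.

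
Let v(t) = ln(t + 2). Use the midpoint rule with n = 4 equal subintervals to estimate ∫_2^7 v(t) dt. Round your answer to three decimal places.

Δt = (7 − 2)/4 = 1.25.
Midpoints: 2.625, 3.875, 5.125, 6.375.
v(2.625) ≈ 1.531, v(3.875) ≈ 1.771, v(5.125) ≈ 1.964, v(6.375) ≈ 2.125.
Sum = Δt · [v(2.625) + v(3.875) + v(5.125) + v(6.375)].
Sum ≈ 9.239.

9.239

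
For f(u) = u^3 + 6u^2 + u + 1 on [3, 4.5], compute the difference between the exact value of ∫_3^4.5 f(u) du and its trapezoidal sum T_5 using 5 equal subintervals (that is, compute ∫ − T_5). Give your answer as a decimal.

Exact integral: ∫_3^4.5 f(u) du = 217.640625.
T_5 = 218.02875.
Error = 217.640625 − 218.02875 = -0.388125.

-0.388125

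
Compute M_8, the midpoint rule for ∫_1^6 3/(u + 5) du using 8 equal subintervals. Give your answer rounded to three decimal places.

Δu = (6 − 1)/8 = 0.625.
Midpoints: 1.3125, 1.9375, 2.5625, 3.1875, 3.8125, 4.4375, 5.0625, 5.6875.
f(1.3125) = 48/101, f(1.9375) = 16/37, f(2.5625) = 48/121, f(3.1875) = 48/131, f(3.8125) = 16/47, f(4.4375) = 48/151, f(5.0625) = 48/161, f(5.6875) = 16/57.
Sum = Δu · [f(1.3125) + f(1.9375) + f(2.5625) + ...].
Sum ≈ 1.817.

1.817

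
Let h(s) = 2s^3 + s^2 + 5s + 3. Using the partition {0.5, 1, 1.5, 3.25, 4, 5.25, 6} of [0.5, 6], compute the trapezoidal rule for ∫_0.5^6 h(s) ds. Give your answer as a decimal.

Subinterval widths: 0.5, 0.5, 1.75, 0.75, 1.25, 0.75.
h(0.5) = 6, h(1) = 11, h(1.5) = 19.5, h(3.25) = 98.46875, h(4) = 167, h(5.25) = 346.21875, h(6) = 501.
On each subinterval the trapezoid contributes (Δs_i/2)·[h(s_{i-1}) + h(s_i)].
Sum = 853.1171875.

853.1171875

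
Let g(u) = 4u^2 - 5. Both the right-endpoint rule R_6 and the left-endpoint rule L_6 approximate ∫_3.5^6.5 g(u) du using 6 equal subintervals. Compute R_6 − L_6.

60

R_6 = 324.5.
L_6 = 264.5.
R_6 − L_6 = 60.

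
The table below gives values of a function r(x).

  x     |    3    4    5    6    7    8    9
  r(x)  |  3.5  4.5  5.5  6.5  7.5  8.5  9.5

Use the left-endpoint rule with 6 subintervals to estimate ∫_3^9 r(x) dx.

36

Δx = 1.
Sum = 1·[3.5 + 4.5 + 5.5 + 6.5 + 7.5 + 8.5] = 36.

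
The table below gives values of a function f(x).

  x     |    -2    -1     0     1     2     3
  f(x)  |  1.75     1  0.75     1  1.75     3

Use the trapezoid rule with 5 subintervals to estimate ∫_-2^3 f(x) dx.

6.875

Δx = 1.
T_5 = (1/2)·[1.75 + 2·1 + 2·0.75 + 2·1 + 2·1.75 + 3] = 6.875.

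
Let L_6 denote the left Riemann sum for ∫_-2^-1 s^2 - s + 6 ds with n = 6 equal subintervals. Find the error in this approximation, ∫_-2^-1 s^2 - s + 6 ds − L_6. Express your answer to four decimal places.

-0.3380

Exact integral: ∫_-2^-1 f(s) ds ≈ 9.833333.
L_6 ≈ 10.171296.
Error ≈ 9.833333 − 10.171296 ≈ -0.3380.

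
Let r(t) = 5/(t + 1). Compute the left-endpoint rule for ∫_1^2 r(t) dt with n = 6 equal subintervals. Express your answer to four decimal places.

2.0984

Δt = (2 − 1)/6 = 1/6.
Left endpoints: 1, 7/6, 4/3, 1.5, 5/3, 11/6.
r(1) = 2.5, r(7/6) = 30/13, r(4/3) = 15/7, r(1.5) = 2, r(5/3) = 1.875, r(11/6) = 30/17.
Sum = Δt · [r(1) + r(7/6) + r(4/3) + ...].
Sum ≈ 2.0984.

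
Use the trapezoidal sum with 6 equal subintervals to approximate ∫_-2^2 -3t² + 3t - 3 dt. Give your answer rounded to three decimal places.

-28.889

Δt = (2 − (-2))/6 = 2/3.
f(-2) = -21, f(-4/3) = -37/3, f(-2/3) = -19/3, f(0) = -3, f(2/3) = -7/3, f(4/3) = -13/3, f(2) = -9.
T_6 = (Δt/2)·[f(t_0) + 2f(t_1) + ... + 2f(t_{5}) + f(t_6)].
Sum ≈ -28.889.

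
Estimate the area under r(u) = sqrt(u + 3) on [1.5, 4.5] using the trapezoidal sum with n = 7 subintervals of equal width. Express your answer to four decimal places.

7.3283

Δu = (4.5 − 1.5)/7 = 3/7.
r(1.5) ≈ 2.1213, r(27/14) ≈ 2.2200, r(33/14) ≈ 2.3146, r(39/14) ≈ 2.4054, r(45/14) ≈ 2.4928, r(51/14) ≈ 2.5774, r(57/14) ≈ 2.6592, r(4.5) ≈ 2.7386.
T_7 = (Δu/2)·[r(u_0) + 2r(u_1) + ... + 2r(u_{6}) + r(u_7)].
Sum ≈ 7.3283.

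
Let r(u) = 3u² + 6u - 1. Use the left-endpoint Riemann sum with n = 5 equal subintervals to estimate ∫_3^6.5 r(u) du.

Δu = (6.5 − 3)/5 = 0.7.
Left endpoints: 3, 3.7, 4.4, 5.1, 5.8.
r(3) = 44, r(3.7) = 62.27, r(4.4) = 83.48, r(5.1) = 107.63, r(5.8) = 134.72.
Sum = Δu · [r(3) + r(3.7) + r(4.4) + r(5.1) + r(5.8)].
Sum = 302.47.

302.47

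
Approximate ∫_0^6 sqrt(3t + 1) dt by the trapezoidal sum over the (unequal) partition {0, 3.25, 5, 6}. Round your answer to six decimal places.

Subinterval widths: 3.25, 1.75, 1.
f(0) ≈ 1.000000, f(3.25) ≈ 3.278719, f(5) ≈ 4.000000, f(6) ≈ 4.358899.
On each subinterval the trapezoid contributes (Δt_i/2)·[f(t_{i-1}) + f(t_i)].
Sum ≈ 17.501248.

17.501248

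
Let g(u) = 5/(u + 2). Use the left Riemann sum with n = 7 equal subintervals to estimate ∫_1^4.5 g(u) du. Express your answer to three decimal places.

Δu = (4.5 − 1)/7 = 0.5.
Left endpoints: 1, 1.5, 2, 2.5, 3, 3.5, 4.
g(1) = 5/3, g(1.5) = 10/7, g(2) = 1.25, g(2.5) = 10/9, g(3) = 1, g(3.5) = 10/11, g(4) = 5/6.
Sum = Δu · [g(1) + g(1.5) + g(2) + ...].
Sum ≈ 4.099.

4.099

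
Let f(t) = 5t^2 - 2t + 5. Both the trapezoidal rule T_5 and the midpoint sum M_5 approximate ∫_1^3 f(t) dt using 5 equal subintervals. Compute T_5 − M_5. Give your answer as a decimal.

0.4

T_5 = 45.6.
M_5 = 45.2.
T_5 − M_5 = 0.4.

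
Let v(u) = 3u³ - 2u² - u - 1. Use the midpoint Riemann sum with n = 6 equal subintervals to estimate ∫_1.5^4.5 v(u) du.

231.6875

Δu = (4.5 − 1.5)/6 = 0.5.
Midpoints: 1.75, 2.25, 2.75, 3.25, 3.75, 4.25.
v(1.75) = 7.203125, v(2.25) = 20.796875, v(2.75) = 43.515625, v(3.25) = 77.609375, v(3.75) = 125.328125, v(4.25) = 188.921875.
Sum = Δu · [v(1.75) + v(2.25) + v(2.75) + ...].
Sum = 231.6875.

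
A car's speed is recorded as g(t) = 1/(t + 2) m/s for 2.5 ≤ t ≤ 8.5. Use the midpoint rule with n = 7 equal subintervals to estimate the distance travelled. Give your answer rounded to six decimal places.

Δt = (8.5 − 2.5)/7 = 6/7.
Midpoints: 41/14, 53/14, 65/14, 5.5, 89/14, 101/14, 113/14.
g(41/14) = 14/69, g(53/14) = 14/81, g(65/14) = 14/93, g(5.5) = 2/15, g(89/14) = 14/117, g(101/14) = 14/129, g(113/14) = 14/141.
Sum = Δt · [g(41/14) + g(53/14) + g(65/14) + ...].
Sum ≈ 0.846073.

0.846073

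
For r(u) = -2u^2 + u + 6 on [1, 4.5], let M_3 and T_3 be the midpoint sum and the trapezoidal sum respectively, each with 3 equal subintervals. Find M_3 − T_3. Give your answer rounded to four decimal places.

M_3 ≈ -28.664352.
T_3 ≈ -31.046296.
M_3 − T_3 ≈ 2.3819.

2.3819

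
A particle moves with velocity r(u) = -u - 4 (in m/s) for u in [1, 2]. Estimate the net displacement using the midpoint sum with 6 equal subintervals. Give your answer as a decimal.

Δu = (2 − 1)/6 = 1/6.
Midpoints: 13/12, 1.25, 17/12, 19/12, 1.75, 23/12.
r(13/12) = -61/12, r(1.25) = -5.25, r(17/12) = -65/12, r(19/12) = -67/12, r(1.75) = -5.75, r(23/12) = -71/12.
Sum = Δu · [r(13/12) + r(1.25) + r(17/12) + ...].
Sum = -5.5.

-5.5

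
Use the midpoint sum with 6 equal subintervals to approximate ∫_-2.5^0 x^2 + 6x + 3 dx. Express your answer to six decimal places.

-6.077836

Δx = (0 − (-2.5))/6 = 5/12.
Midpoints: -55/24, -1.875, -35/24, -25/24, -0.625, -5/24.
f(-55/24) = -3167/576, f(-1.875) = -4.734375, f(-35/24) = -2087/576, f(-25/24) = -1247/576, f(-0.625) = -0.359375, f(-5/24) = 1033/576.
Sum = Δx · [f(-55/24) + f(-1.875) + f(-35/24) + ...].
Sum ≈ -6.077836.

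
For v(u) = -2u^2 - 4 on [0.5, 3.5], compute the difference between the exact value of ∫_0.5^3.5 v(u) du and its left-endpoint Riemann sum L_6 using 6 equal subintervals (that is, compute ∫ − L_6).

-5.75

Exact integral: ∫_0.5^3.5 v(u) du = -40.5.
L_6 = -34.75.
Error = -40.5 − (-34.75) = -5.75.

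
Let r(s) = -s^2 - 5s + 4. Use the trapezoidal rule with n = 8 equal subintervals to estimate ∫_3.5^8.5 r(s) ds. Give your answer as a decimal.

-320.7421875

Δs = (8.5 − 3.5)/8 = 0.625.
r(3.5) = -25.75, r(4.125) = -33.640625, r(4.75) = -42.3125, r(5.375) = -51.765625, r(6) = -62, r(6.625) = -73.015625, r(7.25) = -84.8125, r(7.875) = -97.390625, r(8.5) = -110.75.
T_8 = (Δs/2)·[r(s_0) + 2r(s_1) + ... + 2r(s_{7}) + r(s_8)].
Sum = -320.7421875.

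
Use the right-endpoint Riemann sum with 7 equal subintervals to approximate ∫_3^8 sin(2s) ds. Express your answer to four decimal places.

Δs = (8 − 3)/7 = 5/7.
Right endpoints: 26/7, 31/7, 36/7, 41/7, 46/7, 51/7, 8.
f(26/7) ≈ 0.9109, f(31/7) ≈ 0.5376, f(36/7) ≈ -0.7585, f(41/7) ≈ -0.7527, f(46/7) ≈ 0.5451, f(51/7) ≈ 0.9072, f(8) ≈ -0.2879.
Sum = Δs · [f(26/7) + f(31/7) + f(36/7) + ...].
Sum ≈ 0.7870.

0.7870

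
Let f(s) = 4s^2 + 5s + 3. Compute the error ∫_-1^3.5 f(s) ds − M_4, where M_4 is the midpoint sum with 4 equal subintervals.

Exact integral: ∫_-1^3.5 f(s) ds = 100.125.
M_4 = 98.2265625.
Error = 100.125 − 98.2265625 = 1.8984375.

1.8984375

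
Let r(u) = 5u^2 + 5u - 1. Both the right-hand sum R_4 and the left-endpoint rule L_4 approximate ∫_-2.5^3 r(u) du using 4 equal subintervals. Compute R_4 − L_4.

56.71875

R_4 = 109.44140625.
L_4 = 52.72265625.
R_4 − L_4 = 56.71875.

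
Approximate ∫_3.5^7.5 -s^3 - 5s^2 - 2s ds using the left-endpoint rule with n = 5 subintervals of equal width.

-1195.54

Δs = (7.5 − 3.5)/5 = 0.8.
Left endpoints: 3.5, 4.3, 5.1, 5.9, 6.7.
f(3.5) = -111.125, f(4.3) = -180.557, f(5.1) = -272.901, f(5.9) = -391.229, f(6.7) = -538.613.
Sum = Δs · [f(3.5) + f(4.3) + f(5.1) + f(5.9) + f(6.7)].
Sum = -1195.54.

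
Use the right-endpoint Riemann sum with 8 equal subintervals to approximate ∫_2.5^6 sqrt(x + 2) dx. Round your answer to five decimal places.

8.87472

Δx = (6 − 2.5)/8 = 0.4375.
Right endpoints: 2.9375, 3.375, 3.8125, 4.25, 4.6875, 5.125, 5.5625, 6.
f(2.9375) ≈ 2.22205, f(3.375) ≈ 2.31840, f(3.8125) ≈ 2.41091, f(4.25) ≈ 2.50000, f(4.6875) ≈ 2.58602, f(5.125) ≈ 2.66927, f(5.5625) ≈ 2.75000, f(6) ≈ 2.82843.
Sum = Δx · [f(2.9375) + f(3.375) + f(3.8125) + ...].
Sum ≈ 8.87472.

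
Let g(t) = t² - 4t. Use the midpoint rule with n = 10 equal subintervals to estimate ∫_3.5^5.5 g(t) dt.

5.16

Δt = (5.5 − 3.5)/10 = 0.2.
Midpoints: 3.6, 3.8, 4, 4.2, 4.4, 4.6, 4.8, 5, 5.2, 5.4.
g(3.6) = -1.44, g(3.8) = -0.76, g(4) = 0, g(4.2) = 0.84, g(4.4) = 1.76, g(4.6) = 2.76, g(4.8) = 3.84, g(5) = 5, g(5.2) = 6.24, g(5.4) = 7.56.
Sum = Δt · [g(3.6) + g(3.8) + g(4) + ...].
Sum = 5.16.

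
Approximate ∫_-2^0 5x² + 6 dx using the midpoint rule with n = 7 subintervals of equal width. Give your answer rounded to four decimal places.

25.2653

Δx = (0 − (-2))/7 = 2/7.
Midpoints: -13/7, -11/7, -9/7, -1, -5/7, -3/7, -1/7.
f(-13/7) = 1139/49, f(-11/7) = 899/49, f(-9/7) = 699/49, f(-1) = 11, f(-5/7) = 419/49, f(-3/7) = 339/49, f(-1/7) = 299/49.
Sum = Δx · [f(-13/7) + f(-11/7) + f(-9/7) + ...].
Sum ≈ 25.2653.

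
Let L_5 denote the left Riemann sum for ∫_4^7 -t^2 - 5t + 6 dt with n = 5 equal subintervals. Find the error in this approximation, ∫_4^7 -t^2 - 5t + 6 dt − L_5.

-14.22

Exact integral: ∫_4^7 f(t) dt = -157.5.
L_5 = -143.28.
Error = -157.5 − (-143.28) = -14.22.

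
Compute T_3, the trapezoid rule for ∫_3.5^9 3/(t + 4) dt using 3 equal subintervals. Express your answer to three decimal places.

Δt = (9 − 3.5)/3 = 11/6.
f(3.5) = 0.4, f(16/3) = 9/28, f(43/6) = 18/67, f(9) = 3/13.
T_3 = (Δt/2)·[f(t_0) + 2f(t_1) + 2f(t_2) + f(t_3)].
Sum ≈ 1.660.

1.660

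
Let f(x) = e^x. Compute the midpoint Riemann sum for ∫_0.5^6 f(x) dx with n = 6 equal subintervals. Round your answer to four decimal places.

388.0504

Δx = (6 − 0.5)/6 = 11/12.
Midpoints: 23/24, 1.875, 67/24, 89/24, 4.625, 133/24.
f(23/24) ≈ 2.6073, f(1.875) ≈ 6.5208, f(67/24) ≈ 16.3082, f(89/24) ≈ 40.7858, f(4.625) ≈ 102.0028, f(133/24) ≈ 255.1028.
Sum = Δx · [f(23/24) + f(1.875) + f(67/24) + ...].
Sum ≈ 388.0504.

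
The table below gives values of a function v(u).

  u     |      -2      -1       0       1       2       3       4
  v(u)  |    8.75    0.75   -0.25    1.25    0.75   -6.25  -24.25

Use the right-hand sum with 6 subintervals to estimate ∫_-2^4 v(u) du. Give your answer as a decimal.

Δu = 1.
Sum = 1·[0.75 + (-0.25) + 1.25 + 0.75 + (-6.25) + (-24.25)] = -28.

-28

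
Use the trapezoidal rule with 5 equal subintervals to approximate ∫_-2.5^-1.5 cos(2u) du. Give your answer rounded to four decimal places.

-0.5427

Δu = (-1.5 − (-2.5))/5 = 0.2.
f(-2.5) ≈ 0.2837, f(-2.3) ≈ -0.1122, f(-2.1) ≈ -0.4903, f(-1.9) ≈ -0.7910, f(-1.7) ≈ -0.9668, f(-1.5) ≈ -0.9900.
T_5 = (Δu/2)·[f(u_0) + 2f(u_1) + ... + 2f(u_{4}) + f(u_5)].
Sum ≈ -0.5427.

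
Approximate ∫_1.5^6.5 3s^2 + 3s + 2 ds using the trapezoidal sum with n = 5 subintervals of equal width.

343.75

Δs = (6.5 − 1.5)/5 = 1.
f(1.5) = 13.25, f(2.5) = 28.25, f(3.5) = 49.25, f(4.5) = 76.25, f(5.5) = 109.25, f(6.5) = 148.25.
T_5 = (Δs/2)·[f(s_0) + 2f(s_1) + ... + 2f(s_{4}) + f(s_5)].
Sum = 343.75.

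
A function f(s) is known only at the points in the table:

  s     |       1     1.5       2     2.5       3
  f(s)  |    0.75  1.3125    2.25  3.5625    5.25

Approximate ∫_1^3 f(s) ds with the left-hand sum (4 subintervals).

Δs = 0.5.
Sum = 0.5·[0.75 + 1.3125 + 2.25 + 3.5625] = 3.9375.

3.9375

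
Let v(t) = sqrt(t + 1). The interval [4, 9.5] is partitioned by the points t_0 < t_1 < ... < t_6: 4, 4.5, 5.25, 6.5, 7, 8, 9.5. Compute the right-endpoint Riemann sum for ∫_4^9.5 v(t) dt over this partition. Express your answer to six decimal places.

15.745639

Subinterval widths: 0.5, 0.75, 1.25, 0.5, 1, 1.5.
Right endpoints: 4.5, 5.25, 6.5, 7, 8, 9.5.
v(4.5) ≈ 2.345208, v(5.25) ≈ 2.500000, v(6.5) ≈ 2.738613, v(7) ≈ 2.828427, v(8) ≈ 3.000000, v(9.5) ≈ 3.240370.
Sum = Σ Δt_i · v(t_i).
Sum ≈ 15.745639.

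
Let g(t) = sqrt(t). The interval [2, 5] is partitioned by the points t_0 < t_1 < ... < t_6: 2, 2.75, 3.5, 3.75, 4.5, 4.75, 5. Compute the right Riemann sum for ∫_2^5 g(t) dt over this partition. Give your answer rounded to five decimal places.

5.82585

Subinterval widths: 0.75, 0.75, 0.25, 0.75, 0.25, 0.25.
Right endpoints: 2.75, 3.5, 3.75, 4.5, 4.75, 5.
g(2.75) ≈ 1.65831, g(3.5) ≈ 1.87083, g(3.75) ≈ 1.93649, g(4.5) ≈ 2.12132, g(4.75) ≈ 2.17945, g(5) ≈ 2.23607.
Sum = Σ Δt_i · g(t_i).
Sum ≈ 5.82585.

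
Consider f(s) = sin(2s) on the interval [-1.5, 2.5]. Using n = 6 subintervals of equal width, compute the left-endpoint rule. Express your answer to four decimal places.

Δs = (2.5 − (-1.5))/6 = 2/3.
Left endpoints: -1.5, -5/6, -1/6, 0.5, 7/6, 11/6.
f(-1.5) ≈ -0.1411, f(-5/6) ≈ -0.9954, f(-1/6) ≈ -0.3272, f(0.5) ≈ 0.8415, f(7/6) ≈ 0.7231, f(11/6) ≈ -0.5013.
Sum = Δs · [f(-1.5) + f(-5/6) + f(-1/6) + ...].
Sum ≈ -0.2670.

-0.2670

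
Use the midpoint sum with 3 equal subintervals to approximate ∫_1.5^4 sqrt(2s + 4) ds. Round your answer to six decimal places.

Δs = (4 − 1.5)/3 = 5/6.
Midpoints: 23/12, 2.75, 43/12.
f(23/12) ≈ 2.798809, f(2.75) ≈ 3.082207, f(43/12) ≈ 3.341656.
Sum = Δs · [f(23/12) + f(2.75) + f(43/12)].
Sum ≈ 7.685560.

7.685560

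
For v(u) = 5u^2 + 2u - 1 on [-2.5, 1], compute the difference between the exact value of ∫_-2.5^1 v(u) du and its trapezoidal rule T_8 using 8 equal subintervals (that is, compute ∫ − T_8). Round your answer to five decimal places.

-0.55827

Exact integral: ∫_-2.5^1 v(u) du ≈ 18.9583333.
T_8 ≈ 19.5166016.
Error ≈ 18.9583333 − 19.5166016 ≈ -0.55827.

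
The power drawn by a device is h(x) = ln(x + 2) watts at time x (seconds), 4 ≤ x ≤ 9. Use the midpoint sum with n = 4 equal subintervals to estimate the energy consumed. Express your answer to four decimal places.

Δx = (9 − 4)/4 = 1.25.
Midpoints: 4.625, 5.875, 7.125, 8.375.
h(4.625) ≈ 1.8909, h(5.875) ≈ 2.0637, h(7.125) ≈ 2.2110, h(8.375) ≈ 2.3394.
Sum = Δx · [h(4.625) + h(5.875) + h(7.125) + h(8.375)].
Sum ≈ 10.6312.

10.6312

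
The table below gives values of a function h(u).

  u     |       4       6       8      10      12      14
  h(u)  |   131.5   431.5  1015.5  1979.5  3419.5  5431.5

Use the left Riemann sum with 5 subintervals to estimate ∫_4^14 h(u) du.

Δu = 2.
Sum = 2·[131.5 + 431.5 + 1015.5 + 1979.5 + 3419.5] = 13955.

13955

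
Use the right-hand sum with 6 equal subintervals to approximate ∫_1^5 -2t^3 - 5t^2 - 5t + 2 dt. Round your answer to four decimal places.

-706.8148

Δt = (5 − 1)/6 = 2/3.
Right endpoints: 5/3, 7/3, 3, 11/3, 13/3, 5.
f(5/3) = -796/27, f(7/3) = -1682/27, f(3) = -112, f(11/3) = -4918/27, f(13/3) = -7460/27, f(5) = -398.
Sum = Δt · [f(5/3) + f(7/3) + f(3) + ...].
Sum ≈ -706.8148.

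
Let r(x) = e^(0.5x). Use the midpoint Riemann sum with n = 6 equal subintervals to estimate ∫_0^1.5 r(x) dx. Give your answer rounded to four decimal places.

2.2325

Δx = (1.5 − 0)/6 = 0.25.
Midpoints: 0.125, 0.375, 0.625, 0.875, 1.125, 1.375.
r(0.125) ≈ 1.0645, r(0.375) ≈ 1.2062, r(0.625) ≈ 1.3668, r(0.875) ≈ 1.5488, r(1.125) ≈ 1.7551, r(1.375) ≈ 1.9887.
Sum = Δx · [r(0.125) + r(0.375) + r(0.625) + ...].
Sum ≈ 2.2325.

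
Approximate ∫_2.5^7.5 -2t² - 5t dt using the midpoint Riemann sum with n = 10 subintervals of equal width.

Δt = (7.5 − 2.5)/10 = 0.5.
Midpoints: 2.75, 3.25, 3.75, 4.25, 4.75, 5.25, 5.75, 6.25, 6.75, 7.25.
f(2.75) = -28.875, f(3.25) = -37.375, f(3.75) = -46.875, f(4.25) = -57.375, f(4.75) = -68.875, f(5.25) = -81.375, f(5.75) = -94.875, f(6.25) = -109.375, f(6.75) = -124.875, f(7.25) = -141.375.
Sum = Δt · [f(2.75) + f(3.25) + f(3.75) + ...].
Sum = -395.625.

-395.625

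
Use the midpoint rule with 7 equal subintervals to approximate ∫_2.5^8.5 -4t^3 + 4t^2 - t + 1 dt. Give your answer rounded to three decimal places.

Δt = (8.5 − 2.5)/7 = 6/7.
Midpoints: 41/14, 53/14, 65/14, 5.5, 89/14, 101/14, 113/14.
f(41/14) = -23355/343, f(53/14) = -55731/343, f(65/14) = -108987/343, f(5.5) = -549, f(89/14) = -298875/343, f(101/14) = -445875/343, f(113/14) = -634491/343.
Sum = Δt · [f(41/14) + f(53/14) + f(65/14) + ...].
Sum ≈ -4387.224.

-4387.224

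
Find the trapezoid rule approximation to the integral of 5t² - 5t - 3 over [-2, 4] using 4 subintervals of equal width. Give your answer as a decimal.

Δt = (4 − (-2))/4 = 1.5.
f(-2) = 27, f(-0.5) = 0.75, f(1) = -3, f(2.5) = 15.75, f(4) = 57.
T_4 = (Δt/2)·[f(t_0) + 2f(t_1) + 2f(t_2) + 2f(t_3) + f(t_4)].
Sum = 83.25.

83.25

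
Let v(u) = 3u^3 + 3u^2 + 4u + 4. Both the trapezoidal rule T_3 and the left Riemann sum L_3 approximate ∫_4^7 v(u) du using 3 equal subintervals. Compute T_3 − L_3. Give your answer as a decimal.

T_3 = 1992.
L_3 = 1518.
T_3 − L_3 = 474.

474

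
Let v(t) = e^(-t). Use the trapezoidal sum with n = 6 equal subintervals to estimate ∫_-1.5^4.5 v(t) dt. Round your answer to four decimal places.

4.8371

Δt = (4.5 − (-1.5))/6 = 1.
v(-1.5) ≈ 4.4817, v(-0.5) ≈ 1.6487, v(0.5) ≈ 0.6065, v(1.5) ≈ 0.2231, v(2.5) ≈ 0.0821, v(3.5) ≈ 0.0302, v(4.5) ≈ 0.0111.
T_6 = (Δt/2)·[v(t_0) + 2v(t_1) + ... + 2v(t_{5}) + v(t_6)].
Sum ≈ 4.8371.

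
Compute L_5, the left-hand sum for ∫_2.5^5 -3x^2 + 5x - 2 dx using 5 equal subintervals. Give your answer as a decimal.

Δx = (5 − 2.5)/5 = 0.5.
Left endpoints: 2.5, 3, 3.5, 4, 4.5.
f(2.5) = -8.25, f(3) = -14, f(3.5) = -21.25, f(4) = -30, f(4.5) = -40.25.
Sum = Δx · [f(2.5) + f(3) + f(3.5) + f(4) + f(4.5)].
Sum = -56.875.

-56.875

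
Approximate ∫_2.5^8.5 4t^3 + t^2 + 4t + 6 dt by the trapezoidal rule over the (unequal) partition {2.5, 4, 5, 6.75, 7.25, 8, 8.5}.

5654.390625

Subinterval widths: 1.5, 1, 1.75, 0.5, 0.75, 0.5.
f(2.5) = 84.75, f(4) = 294, f(5) = 551, f(6.75) = 1308.75, f(7.25) = 1611.875, f(8) = 2150, f(8.5) = 2568.75.
On each subinterval the trapezoid contributes (Δt_i/2)·[f(t_{i-1}) + f(t_i)].
Sum = 5654.390625.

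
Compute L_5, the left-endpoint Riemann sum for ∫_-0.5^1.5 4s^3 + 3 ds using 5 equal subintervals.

8.52

Δs = (1.5 − (-0.5))/5 = 0.4.
Left endpoints: -0.5, -0.1, 0.3, 0.7, 1.1.
f(-0.5) = 2.5, f(-0.1) = 2.996, f(0.3) = 3.108, f(0.7) = 4.372, f(1.1) = 8.324.
Sum = Δs · [f(-0.5) + f(-0.1) + f(0.3) + f(0.7) + f(1.1)].
Sum = 8.52.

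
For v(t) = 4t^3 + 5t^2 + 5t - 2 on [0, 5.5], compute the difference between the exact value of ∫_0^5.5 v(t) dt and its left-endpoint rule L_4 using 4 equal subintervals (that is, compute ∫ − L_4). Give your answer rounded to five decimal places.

Exact integral: ∫_0^5.5 v(t) dt ≈ 1256.9791667.
L_4 = 742.4140625.
Error ≈ 1256.9791667 − 742.4140625 ≈ 514.56510.

514.56510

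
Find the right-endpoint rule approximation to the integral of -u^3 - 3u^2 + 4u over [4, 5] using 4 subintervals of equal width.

-145.921875

Δu = (5 − 4)/4 = 0.25.
Right endpoints: 4.25, 4.5, 4.75, 5.
f(4.25) = -113.953125, f(4.5) = -133.875, f(4.75) = -155.859375, f(5) = -180.
Sum = Δu · [f(4.25) + f(4.5) + f(4.75) + f(5)].
Sum = -145.921875.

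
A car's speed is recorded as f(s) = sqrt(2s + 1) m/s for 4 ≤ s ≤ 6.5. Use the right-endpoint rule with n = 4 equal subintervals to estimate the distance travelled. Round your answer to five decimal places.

8.69069

Δs = (6.5 − 4)/4 = 0.625.
Right endpoints: 4.625, 5.25, 5.875, 6.5.
f(4.625) ≈ 3.20156, f(5.25) ≈ 3.39116, f(5.875) ≈ 3.57071, f(6.5) ≈ 3.74166.
Sum = Δs · [f(4.625) + f(5.25) + f(5.875) + f(6.5)].
Sum ≈ 8.69069.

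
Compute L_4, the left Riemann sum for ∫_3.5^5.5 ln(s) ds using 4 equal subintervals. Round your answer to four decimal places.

Δs = (5.5 − 3.5)/4 = 0.5.
Left endpoints: 3.5, 4, 4.5, 5.
f(3.5) ≈ 1.2528, f(4) ≈ 1.3863, f(4.5) ≈ 1.5041, f(5) ≈ 1.6094.
Sum = Δs · [f(3.5) + f(4) + f(4.5) + f(5)].
Sum ≈ 2.8763.

2.8763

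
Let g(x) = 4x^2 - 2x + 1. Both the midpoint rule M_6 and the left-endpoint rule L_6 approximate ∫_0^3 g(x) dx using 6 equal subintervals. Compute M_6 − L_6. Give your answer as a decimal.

6.75

M_6 = 29.75.
L_6 = 23.
M_6 − L_6 = 6.75.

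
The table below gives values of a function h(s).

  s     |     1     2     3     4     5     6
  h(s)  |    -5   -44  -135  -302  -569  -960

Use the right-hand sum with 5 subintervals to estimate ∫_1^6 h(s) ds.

Δs = 1.
Sum = 1·[(-44) + (-135) + (-302) + (-569) + (-960)] = -2010.

-2010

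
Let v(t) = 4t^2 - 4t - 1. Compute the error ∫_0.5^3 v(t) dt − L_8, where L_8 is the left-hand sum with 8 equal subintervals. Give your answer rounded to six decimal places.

3.743490

Exact integral: ∫_0.5^3 v(t) dt ≈ 15.83333333.
L_8 = 12.08984375.
Error ≈ 15.83333333 − 12.08984375 ≈ 3.743490.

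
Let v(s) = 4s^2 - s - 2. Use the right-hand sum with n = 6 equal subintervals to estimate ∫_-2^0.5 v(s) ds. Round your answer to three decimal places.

Δs = (0.5 − (-2))/6 = 5/12.
Right endpoints: -19/12, -7/6, -0.75, -1/3, 1/12, 0.5.
v(-19/12) = 173/18, v(-7/6) = 83/18, v(-0.75) = 1, v(-1/3) = -11/9, v(1/12) = -37/18, v(0.5) = -1.5.
Sum = Δs · [v(-19/12) + v(-7/6) + v(-0.75) + ...].
Sum ≈ 4.352.

4.352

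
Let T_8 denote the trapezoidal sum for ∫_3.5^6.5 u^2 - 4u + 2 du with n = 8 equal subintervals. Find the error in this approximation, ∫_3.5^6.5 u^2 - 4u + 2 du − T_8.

-0.0703125

Exact integral: ∫_3.5^6.5 f(u) du = 23.25.
T_8 = 23.3203125.
Error = 23.25 − 23.3203125 = -0.0703125.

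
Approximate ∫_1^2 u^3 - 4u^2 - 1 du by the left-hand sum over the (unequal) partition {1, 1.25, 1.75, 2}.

Subinterval widths: 0.25, 0.5, 0.25.
Left endpoints: 1, 1.25, 1.75.
f(1) = -4, f(1.25) = -5.296875, f(1.75) = -7.890625.
Sum = Σ Δu_i · f(u_i).
Sum = -5.62109375.

-5.62109375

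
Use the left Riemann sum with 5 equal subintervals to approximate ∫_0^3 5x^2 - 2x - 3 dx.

Δx = (3 − 0)/5 = 0.6.
Left endpoints: 0, 0.6, 1.2, 1.8, 2.4.
f(0) = -3, f(0.6) = -2.4, f(1.2) = 1.8, f(1.8) = 9.6, f(2.4) = 21.
Sum = Δx · [f(0) + f(0.6) + f(1.2) + f(1.8) + f(2.4)].
Sum = 16.2.

16.2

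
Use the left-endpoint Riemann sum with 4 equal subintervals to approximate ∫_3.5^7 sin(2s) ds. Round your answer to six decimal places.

0.079534

Δs = (7 − 3.5)/4 = 0.875.
Left endpoints: 3.5, 4.375, 5.25, 6.125.
f(3.5) ≈ 0.656987, f(4.375) ≈ 0.624724, f(5.25) ≈ -0.879696, f(6.125) ≈ -0.311119.
Sum = Δs · [f(3.5) + f(4.375) + f(5.25) + f(6.125)].
Sum ≈ 0.079534.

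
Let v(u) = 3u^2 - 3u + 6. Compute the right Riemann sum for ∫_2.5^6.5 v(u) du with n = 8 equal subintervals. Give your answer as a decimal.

Δu = (6.5 − 2.5)/8 = 0.5.
Right endpoints: 3, 3.5, 4, 4.5, 5, 5.5, 6, 6.5.
v(3) = 24, v(3.5) = 32.25, v(4) = 42, v(4.5) = 53.25, v(5) = 66, v(5.5) = 80.25, v(6) = 96, v(6.5) = 113.25.
Sum = Δu · [v(3) + v(3.5) + v(4) + ...].
Sum = 253.5.

253.5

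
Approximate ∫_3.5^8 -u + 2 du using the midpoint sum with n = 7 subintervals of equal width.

Δu = (8 − 3.5)/7 = 9/14.
Midpoints: 107/28, 125/28, 143/28, 5.75, 179/28, 197/28, 215/28.
f(107/28) = -51/28, f(125/28) = -69/28, f(143/28) = -87/28, f(5.75) = -3.75, f(179/28) = -123/28, f(197/28) = -141/28, f(215/28) = -159/28.
Sum = Δu · [f(107/28) + f(125/28) + f(143/28) + ...].
Sum = -16.875.

-16.875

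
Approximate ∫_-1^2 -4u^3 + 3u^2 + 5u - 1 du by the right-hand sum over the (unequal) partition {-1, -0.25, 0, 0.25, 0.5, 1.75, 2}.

Subinterval widths: 0.75, 0.25, 0.25, 0.25, 1.25, 0.25.
Right endpoints: -0.25, 0, 0.25, 0.5, 1.75, 2.
f(-0.25) = -2, f(0) = -1, f(0.25) = 0.375, f(0.5) = 1.75, f(1.75) = -4.5, f(2) = -11.
Sum = Σ Δu_i · f(u_i).
Sum = -9.59375.

-9.59375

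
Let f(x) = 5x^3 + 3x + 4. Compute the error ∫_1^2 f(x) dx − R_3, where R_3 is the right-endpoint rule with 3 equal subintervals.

Exact integral: ∫_1^2 f(x) dx = 27.25.
R_3 = 34.
Error = 27.25 − 34 = -6.75.

-6.75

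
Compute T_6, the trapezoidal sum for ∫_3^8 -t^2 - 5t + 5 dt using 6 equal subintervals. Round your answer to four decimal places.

-274.7454

Δt = (8 − 3)/6 = 5/6.
f(3) = -19, f(23/6) = -1039/36, f(14/3) = -361/9, f(5.5) = -52.75, f(19/3) = -601/9, f(43/6) = -2959/36, f(8) = -99.
T_6 = (Δt/2)·[f(t_0) + 2f(t_1) + ... + 2f(t_{5}) + f(t_6)].
Sum ≈ -274.7454.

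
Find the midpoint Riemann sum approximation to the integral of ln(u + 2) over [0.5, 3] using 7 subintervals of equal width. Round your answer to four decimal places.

Δu = (3 − 0.5)/7 = 5/14.
Midpoints: 19/28, 29/28, 39/28, 1.75, 59/28, 69/28, 79/28.
f(19/28) ≈ 0.9853, f(29/28) ≈ 1.1104, f(39/28) ≈ 1.2217, f(1.75) ≈ 1.3218, f(59/28) ≈ 1.4127, f(69/28) ≈ 1.4961, f(79/28) ≈ 1.5731.
Sum = Δu · [f(19/28) + f(29/28) + f(39/28) + ...].
Sum ≈ 3.2575.

3.2575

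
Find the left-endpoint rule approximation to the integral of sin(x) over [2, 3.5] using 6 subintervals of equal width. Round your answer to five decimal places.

Δx = (3.5 − 2)/6 = 0.25.
Left endpoints: 2, 2.25, 2.5, 2.75, 3, 3.25.
f(2) ≈ 0.90930, f(2.25) ≈ 0.77807, f(2.5) ≈ 0.59847, f(2.75) ≈ 0.38166, f(3) ≈ 0.14112, f(3.25) ≈ -0.10820.
Sum = Δx · [f(2) + f(2.25) + f(2.5) + ...].
Sum ≈ 0.67511.

0.67511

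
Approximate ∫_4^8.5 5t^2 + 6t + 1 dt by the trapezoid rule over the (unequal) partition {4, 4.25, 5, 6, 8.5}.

Subinterval widths: 0.25, 0.75, 1, 2.5.
f(4) = 105, f(4.25) = 116.8125, f(5) = 156, f(6) = 217, f(8.5) = 413.25.
On each subinterval the trapezoid contributes (Δt_i/2)·[f(t_{i-1}) + f(t_i)].
Sum = 1104.34375.

1104.34375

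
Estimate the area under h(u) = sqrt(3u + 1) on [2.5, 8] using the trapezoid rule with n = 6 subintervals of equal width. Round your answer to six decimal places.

22.255791

Δu = (8 − 2.5)/6 = 11/12.
h(2.5) ≈ 2.915476, h(41/12) ≈ 3.354102, h(13/3) ≈ 3.741657, h(5.25) ≈ 4.092676, h(37/6) ≈ 4.415880, h(85/12) ≈ 4.716991, h(8) ≈ 5.000000.
T_6 = (Δu/2)·[h(u_0) + 2h(u_1) + ... + 2h(u_{5}) + h(u_6)].
Sum ≈ 22.255791.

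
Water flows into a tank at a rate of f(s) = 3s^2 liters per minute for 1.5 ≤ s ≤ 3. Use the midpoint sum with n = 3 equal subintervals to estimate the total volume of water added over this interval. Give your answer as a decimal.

23.53125

Δs = (3 − 1.5)/3 = 0.5.
Midpoints: 1.75, 2.25, 2.75.
f(1.75) = 9.1875, f(2.25) = 15.1875, f(2.75) = 22.6875.
Sum = Δs · [f(1.75) + f(2.25) + f(2.75)].
Sum = 23.53125.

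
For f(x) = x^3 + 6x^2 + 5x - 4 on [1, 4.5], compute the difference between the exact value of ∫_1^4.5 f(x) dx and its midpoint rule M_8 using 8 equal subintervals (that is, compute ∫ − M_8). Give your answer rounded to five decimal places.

0.79553

Exact integral: ∫_1^4.5 f(x) dx = 316.640625.
M_8 ≈ 315.8450928.
Error ≈ 316.640625 − 315.8450928 ≈ 0.79553.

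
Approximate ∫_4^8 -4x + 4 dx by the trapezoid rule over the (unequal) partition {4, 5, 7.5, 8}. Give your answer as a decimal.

Subinterval widths: 1, 2.5, 0.5.
f(4) = -12, f(5) = -16, f(7.5) = -26, f(8) = -28.
On each subinterval the trapezoid contributes (Δx_i/2)·[f(x_{i-1}) + f(x_i)].
Sum = -80.

-80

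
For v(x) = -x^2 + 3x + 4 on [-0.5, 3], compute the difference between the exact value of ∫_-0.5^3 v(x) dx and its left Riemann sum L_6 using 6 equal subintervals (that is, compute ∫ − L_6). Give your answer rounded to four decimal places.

Exact integral: ∫_-0.5^3 v(x) dx ≈ 18.083333.
L_6 ≈ 17.374421.
Error ≈ 18.083333 − 17.374421 ≈ 0.7089.

0.7089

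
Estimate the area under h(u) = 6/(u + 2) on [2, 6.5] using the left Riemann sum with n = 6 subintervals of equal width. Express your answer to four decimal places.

4.8341

Δu = (6.5 − 2)/6 = 0.75.
Left endpoints: 2, 2.75, 3.5, 4.25, 5, 5.75.
h(2) = 1.5, h(2.75) = 24/19, h(3.5) = 12/11, h(4.25) = 0.96, h(5) = 6/7, h(5.75) = 24/31.
Sum = Δu · [h(2) + h(2.75) + h(3.5) + ...].
Sum ≈ 4.8341.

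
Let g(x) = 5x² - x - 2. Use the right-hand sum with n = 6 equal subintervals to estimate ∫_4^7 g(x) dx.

483.625

Δx = (7 − 4)/6 = 0.5.
Right endpoints: 4.5, 5, 5.5, 6, 6.5, 7.
g(4.5) = 94.75, g(5) = 118, g(5.5) = 143.75, g(6) = 172, g(6.5) = 202.75, g(7) = 236.
Sum = Δx · [g(4.5) + g(5) + g(5.5) + ...].
Sum = 483.625.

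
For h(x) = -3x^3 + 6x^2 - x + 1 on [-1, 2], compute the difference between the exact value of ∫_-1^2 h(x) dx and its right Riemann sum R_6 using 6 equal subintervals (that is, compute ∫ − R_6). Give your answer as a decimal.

Exact integral: ∫_-1^2 h(x) dx = 8.25.
R_6 = 5.4375.
Error = 8.25 − 5.4375 = 2.8125.

2.8125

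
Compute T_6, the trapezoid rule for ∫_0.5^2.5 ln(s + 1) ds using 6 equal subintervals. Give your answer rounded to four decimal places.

Δs = (2.5 − 0.5)/6 = 1/3.
f(0.5) ≈ 0.4055, f(5/6) ≈ 0.6061, f(7/6) ≈ 0.7732, f(1.5) ≈ 0.9163, f(11/6) ≈ 1.0415, f(13/6) ≈ 1.1527, f(2.5) ≈ 1.2528.
T_6 = (Δs/2)·[f(s_0) + 2f(s_1) + ... + 2f(s_{5}) + f(s_6)].
Sum ≈ 1.7730.

1.7730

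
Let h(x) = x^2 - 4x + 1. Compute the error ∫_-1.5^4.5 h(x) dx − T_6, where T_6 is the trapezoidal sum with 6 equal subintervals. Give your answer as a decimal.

-1

Exact integral: ∫_-1.5^4.5 h(x) dx = 1.5.
T_6 = 2.5.
Error = 1.5 − 2.5 = -1.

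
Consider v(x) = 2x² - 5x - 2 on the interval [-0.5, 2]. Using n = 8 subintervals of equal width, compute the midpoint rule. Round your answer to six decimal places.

Δx = (2 − (-0.5))/8 = 0.3125.
Midpoints: -0.34375, -0.03125, 0.28125, 0.59375, 0.90625, 1.21875, 1.53125, 1.84375.
v(-0.34375) = -23/512, v(-0.03125) = -943/512, v(0.28125) = -1663/512, v(0.59375) = -2183/512, v(0.90625) = -2503/512, v(1.21875) = -2623/512, v(1.53125) = -2543/512, v(1.84375) = -2263/512.
Sum = Δx · [v(-0.34375) + v(-0.03125) + v(0.28125) + ...].
Sum ≈ -8.999023.

-8.999023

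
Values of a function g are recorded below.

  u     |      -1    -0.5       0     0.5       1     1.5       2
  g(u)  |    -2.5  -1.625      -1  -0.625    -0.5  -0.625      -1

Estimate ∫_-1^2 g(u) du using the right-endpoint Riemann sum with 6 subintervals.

-2.6875

Δu = 0.5.
Sum = 0.5·[(-1.625) + (-1) + (-0.625) + (-0.5) + (-0.625) + (-1)] = -2.6875.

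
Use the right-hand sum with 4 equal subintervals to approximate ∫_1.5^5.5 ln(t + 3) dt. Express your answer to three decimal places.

Δt = (5.5 − 1.5)/4 = 1.
Right endpoints: 2.5, 3.5, 4.5, 5.5.
f(2.5) ≈ 1.705, f(3.5) ≈ 1.872, f(4.5) ≈ 2.015, f(5.5) ≈ 2.140.
Sum = Δt · [f(2.5) + f(3.5) + f(4.5) + f(5.5)].
Sum ≈ 7.732.

7.732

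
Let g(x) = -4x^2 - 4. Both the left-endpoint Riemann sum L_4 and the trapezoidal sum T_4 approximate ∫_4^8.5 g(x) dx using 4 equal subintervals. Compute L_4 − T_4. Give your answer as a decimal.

126.5625

L_4 = -628.734375.
T_4 = -755.296875.
L_4 − T_4 = 126.5625.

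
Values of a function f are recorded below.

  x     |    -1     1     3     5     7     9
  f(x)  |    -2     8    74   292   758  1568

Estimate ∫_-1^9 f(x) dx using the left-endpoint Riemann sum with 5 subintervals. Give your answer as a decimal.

Δx = 2.
Sum = 2·[(-2) + 8 + 74 + 292 + 758] = 2260.

2260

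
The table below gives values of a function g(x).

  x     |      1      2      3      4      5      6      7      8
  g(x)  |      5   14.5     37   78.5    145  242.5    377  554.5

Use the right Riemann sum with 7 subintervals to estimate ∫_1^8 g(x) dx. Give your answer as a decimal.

1449

Δx = 1.
Sum = 1·[14.5 + 37 + 78.5 + 145 + 242.5 + 377 + 554.5] = 1449.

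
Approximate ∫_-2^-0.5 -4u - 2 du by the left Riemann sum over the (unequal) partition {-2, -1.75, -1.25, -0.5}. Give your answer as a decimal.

Subinterval widths: 0.25, 0.5, 0.75.
Left endpoints: -2, -1.75, -1.25.
f(-2) = 6, f(-1.75) = 5, f(-1.25) = 3.
Sum = Σ Δu_i · f(u_i).
Sum = 6.25.

6.25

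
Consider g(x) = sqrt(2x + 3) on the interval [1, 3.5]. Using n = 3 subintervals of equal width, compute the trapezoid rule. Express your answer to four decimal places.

Δx = (3.5 − 1)/3 = 5/6.
g(1) ≈ 2.2361, g(11/6) ≈ 2.5820, g(8/3) ≈ 2.8868, g(3.5) ≈ 3.1623.
T_3 = (Δx/2)·[g(x_0) + 2g(x_1) + 2g(x_2) + g(x_3)].
Sum ≈ 6.8066.

6.8066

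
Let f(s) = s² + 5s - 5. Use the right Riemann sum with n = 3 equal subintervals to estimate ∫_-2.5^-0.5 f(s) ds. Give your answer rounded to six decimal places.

Δs = (-0.5 − (-2.5))/3 = 2/3.
Right endpoints: -11/6, -7/6, -0.5.
f(-11/6) = -389/36, f(-7/6) = -341/36, f(-0.5) = -7.25.
Sum = Δs · [f(-11/6) + f(-7/6) + f(-0.5)].
Sum ≈ -18.351852.

-18.351852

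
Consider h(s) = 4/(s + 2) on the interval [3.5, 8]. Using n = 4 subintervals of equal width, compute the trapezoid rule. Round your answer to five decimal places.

2.40102

Δs = (8 − 3.5)/4 = 1.125.
h(3.5) = 8/11, h(4.625) = 32/53, h(5.75) = 16/31, h(6.875) = 32/71, h(8) = 0.4.
T_4 = (Δs/2)·[h(s_0) + 2h(s_1) + 2h(s_2) + 2h(s_3) + h(s_4)].
Sum ≈ 2.40102.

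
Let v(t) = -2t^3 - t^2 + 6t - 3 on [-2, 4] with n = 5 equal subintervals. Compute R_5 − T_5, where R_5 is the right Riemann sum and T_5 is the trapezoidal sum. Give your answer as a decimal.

-72

R_5 = -208.08.
T_5 = -136.08.
R_5 − T_5 = -72.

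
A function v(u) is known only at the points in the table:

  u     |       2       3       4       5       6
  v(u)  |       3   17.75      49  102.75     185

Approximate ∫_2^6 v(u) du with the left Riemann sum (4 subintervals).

172.5

Δu = 1.
Sum = 1·[3 + 17.75 + 49 + 102.75] = 172.5.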